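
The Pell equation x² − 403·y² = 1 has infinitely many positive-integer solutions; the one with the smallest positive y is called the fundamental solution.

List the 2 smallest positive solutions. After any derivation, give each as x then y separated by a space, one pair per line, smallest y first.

669878 33369
897473069767 44706317964

√403 → a₀=20, period (13,2,1,3,1,3,1,2,13,40); ℓ=10 even so k=9
k=0  a_k=20  p_k/q_k = 20/1
k=1  a_k=13  p_k/q_k = 261/13
k=2  a_k=2  p_k/q_k = 542/27
k=3  a_k=1  p_k/q_k = 803/40
k=4  a_k=3  p_k/q_k = 2951/147
k=5  a_k=1  p_k/q_k = 3754/187
k=6  a_k=3  p_k/q_k = 14213/708
k=7  a_k=1  p_k/q_k = 17967/895
k=8  a_k=2  p_k/q_k = 50147/2498
k=9  a_k=13  p_k/q_k = 669878/33369
(x₁, y₁) = (669878, 33369);  669878² − 403·33369² = 1 ✓
k=2:  x_2 = 669878·669878+403·33369·33369 = 897473069767,  y_2 = 669878·33369+33369·669878 = 44706317964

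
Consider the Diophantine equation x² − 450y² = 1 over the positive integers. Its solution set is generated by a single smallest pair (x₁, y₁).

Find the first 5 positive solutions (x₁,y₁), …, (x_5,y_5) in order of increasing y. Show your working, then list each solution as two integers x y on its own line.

19601 924
768398401 36222648
30122754096401 1420000245972
1180872205318713601 55666849606371696
46292552162781456490001 2182251836848982980620

[21; 4,1,2,4,2,1,4,42] for √450; ℓ=8 ⇒ convergent index 7
step 0: (21, 1)  from 21·(1,0) + (0,1)
…
step 2: (106, 5)  from 1·(85,4) + (21,1)
step 3: (297, 14)  from 2·(106,5) + (85,4)
…
step 6: (4179, 197)  from 1·(2885,136) + (1294,61)
step 7: (19601, 924)  from 4·(4179,197) + (2885,136)
fundamental: x₁=19601, y₁=924  (since 384199201 − 450·853776 = 1)
(19601+924√450)^2 = 768398401 + 36222648√450
(19601+924√450)^3 = 30122754096401 + 1420000245972√450
(19601+924√450)^4 = 1180872205318713601 + 55666849606371696√450
(19601+924√450)^5 = 46292552162781456490001 + 2182251836848982980620√450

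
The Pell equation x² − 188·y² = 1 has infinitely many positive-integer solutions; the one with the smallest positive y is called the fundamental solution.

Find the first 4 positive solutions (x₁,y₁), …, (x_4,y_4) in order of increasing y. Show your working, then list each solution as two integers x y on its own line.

√188 → a₀=13, period (1,2,2,6,2,2,1,26); ℓ=8 even so k=7
i=0: a=13 ⇒ p=13, q=1
i=1: a=1 ⇒ p=14, q=1
…
i=4: a=6 ⇒ p=617, q=45
i=5: a=2 ⇒ p=1330, q=97
i=6: a=2 ⇒ p=3277, q=239
i=7: a=1 ⇒ p=4607, q=336
fundamental: x₁=4607, y₁=336  (since 21224449 − 188·112896 = 1)
(x_2, y_2) = (4607·4607 + 188·336·336, 4607·336 + 336·4607) = (42448897, 3095904)
(x_3, y_3) = (4607·42448897 + 188·336·3095904, 4607·3095904 + 336·42448897) = (391124132351, 28525659120)
(x_4, y_4) = (4607·391124132351 + 188·336·28525659120, 4607·28525659120 + 336·391124132351) = (3603817713033217, 262835420035776)

4607 336
42448897 3095904
391124132351 28525659120
3603817713033217 262835420035776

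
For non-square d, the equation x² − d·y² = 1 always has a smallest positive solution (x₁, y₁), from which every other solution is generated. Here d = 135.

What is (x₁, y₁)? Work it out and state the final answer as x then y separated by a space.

[11; 1,1,1,1,1,1,1,22] for √135; ℓ=8 ⇒ convergent index 7
step 0: (11, 1)  from 11·(1,0) + (0,1)
step 1: (12, 1)  from 1·(11,1) + (1,0)
…
step 3: (35, 3)  from 1·(23,2) + (12,1)
…
step 5: (93, 8)  from 1·(58,5) + (35,3)
step 6: (151, 13)  from 1·(93,8) + (58,5)
step 7: (244, 21)  from 1·(151,13) + (93,8)
→ (244, 21).  Check: 244²=59536, 135·21²=59535, difference 1.

244 21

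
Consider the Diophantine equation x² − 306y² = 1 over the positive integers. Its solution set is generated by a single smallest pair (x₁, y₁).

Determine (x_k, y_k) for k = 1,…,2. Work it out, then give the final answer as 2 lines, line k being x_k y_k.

35 2
2449 140

√306 = [17; 2,34, …], period ℓ=2 (even) → k=1
step 0: (17, 1)  from 17·(1,0) + (0,1)
step 1: (35, 2)  from 2·(17,1) + (1,0)
(x₁, y₁) = (35, 2);  35² − 306·2² = 1 ✓
n=2: (35,2)∘(35,2) = (35·35+306·2·2, 35·2+2·35) = (2449,140)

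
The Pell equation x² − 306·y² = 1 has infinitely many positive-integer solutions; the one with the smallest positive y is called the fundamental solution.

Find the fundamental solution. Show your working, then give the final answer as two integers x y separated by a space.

[17; 2,34] for √306; ℓ=2 ⇒ convergent index 1
step 0: (17, 1)  from 17·(1,0) + (0,1)
step 1: (35, 2)  from 2·(17,1) + (1,0)
→ (35, 2).  Check: 35²=1225, 306·2²=1224, difference 1.

35 2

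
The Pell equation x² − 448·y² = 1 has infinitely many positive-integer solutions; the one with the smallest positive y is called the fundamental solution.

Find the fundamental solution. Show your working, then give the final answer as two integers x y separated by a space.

127 6

√448 = [21; 6,42, …], period ℓ=2 (even) → k=1
a_0=21:  p_0=21·1+0=21,  q_0=21·0+1=1
a_1=6:  p_1=6·21+1=127,  q_1=6·1+0=6
fundamental: x₁=127, y₁=6  (since 16129 − 448·36 = 1)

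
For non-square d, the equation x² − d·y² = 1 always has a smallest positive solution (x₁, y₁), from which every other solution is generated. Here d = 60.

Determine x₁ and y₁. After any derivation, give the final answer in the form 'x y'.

[7; 1,2,1,14] for √60; ℓ=4 ⇒ convergent index 3
k=0  a_k=7  p_k/q_k = 7/1
k=1  a_k=1  p_k/q_k = 8/1
k=2  a_k=2  p_k/q_k = 23/3
k=3  a_k=1  p_k/q_k = 31/4
fundamental: x₁=31, y₁=4  (since 961 − 60·16 = 1)

31 4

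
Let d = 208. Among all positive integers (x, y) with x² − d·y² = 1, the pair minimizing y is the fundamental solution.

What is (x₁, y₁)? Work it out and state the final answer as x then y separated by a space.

√208 = [14; 2,2,1,2,2,28, …], period ℓ=6 (even) → k=5
a_0=14:  p_0=14·1+0=14,  q_0=14·0+1=1
…
a_3=1:  p_3=1·72+29=101,  q_3=1·5+2=7
a_4=2:  p_4=2·101+72=274,  q_4=2·7+5=19
a_5=2:  p_5=2·274+101=649,  q_5=2·19+7=45
→ (649, 45).  Check: 649²=421201, 208·45²=421200, difference 1.

649 45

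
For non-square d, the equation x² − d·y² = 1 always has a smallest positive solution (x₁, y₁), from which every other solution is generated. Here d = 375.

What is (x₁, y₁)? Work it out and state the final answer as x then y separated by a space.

[19; 2,1,2,1,5,1,2,1,2,38] for √375; ℓ=10 ⇒ convergent index 9
i=0: a=19 ⇒ p=19, q=1
i=1: a=2 ⇒ p=39, q=2
i=2: a=1 ⇒ p=58, q=3
i=3: a=2 ⇒ p=155, q=8
i=4: a=1 ⇒ p=213, q=11
…
i=8: a=1 ⇒ p=5519, q=285
i=9: a=2 ⇒ p=15124, q=781
fundamental: x₁=15124, y₁=781  (since 228735376 − 375·609961 = 1)

15124 781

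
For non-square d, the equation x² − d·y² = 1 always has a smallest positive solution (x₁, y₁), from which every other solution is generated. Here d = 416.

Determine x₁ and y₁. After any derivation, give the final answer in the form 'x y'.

5201 255

d=416: √d = [20; 2,1,1,9,1,1,2,40] (ℓ=8, even), read p_7/q_7
i=0: a=20 ⇒ p=20, q=1
…
i=3: a=1 ⇒ p=102, q=5
i=4: a=9 ⇒ p=979, q=48
i=5: a=1 ⇒ p=1081, q=53
i=6: a=1 ⇒ p=2060, q=101
i=7: a=2 ⇒ p=5201, q=255
→ (5201, 255).  Check: 5201²=27050401, 416·255²=27050400, difference 1.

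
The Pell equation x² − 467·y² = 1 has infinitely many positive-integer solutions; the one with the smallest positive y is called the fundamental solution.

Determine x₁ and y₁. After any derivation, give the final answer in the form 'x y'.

[21; 1,1,1,1,3,…,1,1,42] for √467; ℓ=14 ⇒ convergent index 13
i=0: a=21 ⇒ p=21, q=1
i=1: a=1 ⇒ p=22, q=1
…
i=3: a=1 ⇒ p=65, q=3
…
i=5: a=3 ⇒ p=389, q=18
i=6: a=3 ⇒ p=1275, q=59
…
i=9: a=3 ⇒ p=275465, q=12747
i=10: a=1 ⇒ p=358232, q=16577
i=11: a=1 ⇒ p=633697, q=29324
i=12: a=1 ⇒ p=991929, q=45901
i=13: a=1 ⇒ p=1625626, q=75225
fundamental: x₁=1625626, y₁=75225  (since 2642659891876 − 467·5658800625 = 1)

1625626 75225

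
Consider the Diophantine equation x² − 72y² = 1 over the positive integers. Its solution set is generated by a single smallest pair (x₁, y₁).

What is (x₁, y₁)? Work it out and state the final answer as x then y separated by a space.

√72 → a₀=8, period (2,16); ℓ=2 even so k=1
step 0: (8, 1)  from 8·(1,0) + (0,1)
step 1: (17, 2)  from 2·(8,1) + (1,0)
(x₁, y₁) = (17, 2);  17² − 72·2² = 1 ✓

17 2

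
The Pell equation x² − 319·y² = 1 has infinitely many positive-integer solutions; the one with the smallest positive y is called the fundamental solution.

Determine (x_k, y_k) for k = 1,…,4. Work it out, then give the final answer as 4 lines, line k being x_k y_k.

√319 → a₀=17, period (1,6,5,1,4,…,6,1,34); ℓ=14 even so k=13
a_0=17:  p_0=17·1+0=17,  q_0=17·0+1=1
a_1=1:  p_1=1·17+1=18,  q_1=1·1+0=1
…
a_3=5:  p_3=5·125+18=643,  q_3=5·7+1=36
…
a_5=4:  p_5=4·768+643=3715,  q_5=4·43+36=208
a_6=3:  p_6=3·3715+768=11913,  q_6=3·208+43=667
a_7=1:  p_7=1·11913+3715=15628,  q_7=1·667+208=875
a_8=3:  p_8=3·15628+11913=58797,  q_8=3·875+667=3292
…
a_10=1:  p_10=1·250816+58797=309613,  q_10=1·14043+3292=17335
a_11=5:  p_11=5·309613+250816=1798881,  q_11=5·17335+14043=100718
a_12=6:  p_12=6·1798881+309613=11102899,  q_12=6·100718+17335=621643
a_13=1:  p_13=1·11102899+1798881=12901780,  q_13=1·621643+100718=722361
(x₁, y₁) = (12901780, 722361);  12901780² − 319·722361² = 1 ✓
(x_2, y_2) = (12901780·12901780 + 319·722361·722361, 12901780·722361 + 722361·12901780) = (332911854336799, 18639485405160)
(x_3, y_3) = (12901780·332911854336799 + 319·722361·18639485405160, 12901780·18639485405160 + 722361·332911854336799) = (8590311008090840302660, 480965080021169647239)
(x_4, y_4) = (12901780·8590311008090840302660 + 319·722361·480965080021169647239, 12901780·480965080021169647239 + 722361·8590311008090840302660) = (221660605515932150288251132801, 12410611300231033623224965680)

12901780 722361
332911854336799 18639485405160
8590311008090840302660 480965080021169647239
221660605515932150288251132801 12410611300231033623224965680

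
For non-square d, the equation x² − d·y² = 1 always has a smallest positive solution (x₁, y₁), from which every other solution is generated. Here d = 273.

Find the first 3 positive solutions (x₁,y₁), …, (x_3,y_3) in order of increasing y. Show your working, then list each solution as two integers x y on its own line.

[16; 1,1,10,1,1,32] for √273; ℓ=6 ⇒ convergent index 5
a_0=16:  p_0=16·1+0=16,  q_0=16·0+1=1
…
a_2=1:  p_2=1·17+16=33,  q_2=1·1+1=2
…
a_4=1:  p_4=1·347+33=380,  q_4=1·21+2=23
a_5=1:  p_5=1·380+347=727,  q_5=1·23+21=44
fundamental: x₁=727, y₁=44  (since 528529 − 273·1936 = 1)
(727+44√273)^2 = 1057057 + 63976√273
(727+44√273)^3 = 1536960151 + 93021060√273

727 44
1057057 63976
1536960151 93021060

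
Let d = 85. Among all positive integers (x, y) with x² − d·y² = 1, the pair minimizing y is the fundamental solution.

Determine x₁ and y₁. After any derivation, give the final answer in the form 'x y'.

√85 = [9; 4,1,1,4,18, …], period ℓ=5 (odd) → k=9
k=0  a_k=9  p_k/q_k = 9/1
k=1  a_k=4  p_k/q_k = 37/4
k=2  a_k=1  p_k/q_k = 46/5
k=3  a_k=1  p_k/q_k = 83/9
k=4  a_k=4  p_k/q_k = 378/41
k=5  a_k=18  p_k/q_k = 6887/747
k=6  a_k=4  p_k/q_k = 27926/3029
k=7  a_k=1  p_k/q_k = 34813/3776
k=8  a_k=1  p_k/q_k = 62739/6805
k=9  a_k=4  p_k/q_k = 285769/30996
(x₁, y₁) = (285769, 30996);  285769² − 85·30996² = 1 ✓

285769 30996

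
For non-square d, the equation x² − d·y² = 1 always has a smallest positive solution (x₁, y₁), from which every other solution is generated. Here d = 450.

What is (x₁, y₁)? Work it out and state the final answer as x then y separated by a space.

19601 924

[21; 4,1,2,4,2,1,4,42] for √450; ℓ=8 ⇒ convergent index 7
k=0  a_k=21  p_k/q_k = 21/1
k=1  a_k=4  p_k/q_k = 85/4
k=2  a_k=1  p_k/q_k = 106/5
…
k=4  a_k=4  p_k/q_k = 1294/61
k=5  a_k=2  p_k/q_k = 2885/136
k=6  a_k=1  p_k/q_k = 4179/197
k=7  a_k=4  p_k/q_k = 19601/924
(x₁, y₁) = (19601, 924);  19601² − 450·924² = 1 ✓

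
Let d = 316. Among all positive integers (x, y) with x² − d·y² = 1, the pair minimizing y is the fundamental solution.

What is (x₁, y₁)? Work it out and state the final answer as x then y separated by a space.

12799 720

[17; 1,3,2,8,2,3,1,34] for √316; ℓ=8 ⇒ convergent index 7
step 0: (17, 1)  from 17·(1,0) + (0,1)
step 1: (18, 1)  from 1·(17,1) + (1,0)
step 2: (71, 4)  from 3·(18,1) + (17,1)
step 3: (160, 9)  from 2·(71,4) + (18,1)
step 4: (1351, 76)  from 8·(160,9) + (71,4)
…
step 6: (9937, 559)  from 3·(2862,161) + (1351,76)
step 7: (12799, 720)  from 1·(9937,559) + (2862,161)
→ (12799, 720).  Check: 12799²=163814401, 316·720²=163814400, difference 1.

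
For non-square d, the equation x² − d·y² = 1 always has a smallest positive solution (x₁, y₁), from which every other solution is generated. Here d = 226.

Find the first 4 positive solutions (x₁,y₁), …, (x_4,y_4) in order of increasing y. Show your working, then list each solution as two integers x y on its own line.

451 30
406801 27060
366934051 24408090
330974107201 22016070120

[15; 30] for √226; ℓ=1 ⇒ convergent index 1
i=0: a=15 ⇒ p=15, q=1
i=1: a=30 ⇒ p=451, q=30
→ (451, 30).  Check: 451²=203401, 226·30²=203400, difference 1.
(x_2, y_2) = (451·451 + 226·30·30, 451·30 + 30·451) = (406801, 27060)
(x_3, y_3) = (451·406801 + 226·30·27060, 451·27060 + 30·406801) = (366934051, 24408090)
(x_4, y_4) = (451·366934051 + 226·30·24408090, 451·24408090 + 30·366934051) = (330974107201, 22016070120)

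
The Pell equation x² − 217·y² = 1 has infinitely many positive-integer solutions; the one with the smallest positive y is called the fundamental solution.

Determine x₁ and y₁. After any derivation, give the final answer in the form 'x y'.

3844063 260952

√217 → a₀=14, period (1,2,1,2,1,…,2,1,28); ℓ=16 even so k=15
i=0: a=14 ⇒ p=14, q=1
i=1: a=1 ⇒ p=15, q=1
i=2: a=2 ⇒ p=44, q=3
i=3: a=1 ⇒ p=59, q=4
i=4: a=2 ⇒ p=162, q=11
i=5: a=1 ⇒ p=221, q=15
…
i=7: a=9 ⇒ p=3668, q=249
…
i=9: a=9 ⇒ p=139163, q=9447
…
i=14: a=2 ⇒ p=2809702, q=190735
i=15: a=1 ⇒ p=3844063, q=260952
(x₁, y₁) = (3844063, 260952);  3844063² − 217·260952² = 1 ✓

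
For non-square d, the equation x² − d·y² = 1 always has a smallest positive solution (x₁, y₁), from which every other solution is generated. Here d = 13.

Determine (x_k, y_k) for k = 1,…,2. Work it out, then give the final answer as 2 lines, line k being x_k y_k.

√13 → a₀=3, period (1,1,1,1,6); ℓ=5 odd so k=9
i=0: a=3 ⇒ p=3, q=1
…
i=2: a=1 ⇒ p=7, q=2
…
i=6: a=1 ⇒ p=137, q=38
…
i=8: a=1 ⇒ p=393, q=109
i=9: a=1 ⇒ p=649, q=180
fundamental: x₁=649, y₁=180  (since 421201 − 13·32400 = 1)
(649+180√13)^2 = 842401 + 233640√13

649 180
842401 233640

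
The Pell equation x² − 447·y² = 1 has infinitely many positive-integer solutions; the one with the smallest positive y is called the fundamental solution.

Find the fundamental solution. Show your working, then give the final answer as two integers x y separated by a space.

√447 = [21; 7,42, …], period ℓ=2 (even) → k=1
a_0=21:  p_0=21·1+0=21,  q_0=21·0+1=1
a_1=7:  p_1=7·21+1=148,  q_1=7·1+0=7
→ (148, 7).  Check: 148²=21904, 447·7²=21903, difference 1.

148 7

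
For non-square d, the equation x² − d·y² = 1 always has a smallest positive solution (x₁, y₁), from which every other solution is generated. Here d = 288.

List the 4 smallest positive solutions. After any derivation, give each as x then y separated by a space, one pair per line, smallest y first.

17 1
577 34
19601 1155
665857 39236

√288 → a₀=16, period (1,32); ℓ=2 even so k=1
a_0=16:  p_0=16·1+0=16,  q_0=16·0+1=1
a_1=1:  p_1=1·16+1=17,  q_1=1·1+0=1
fundamental: x₁=17, y₁=1  (since 289 − 288·1 = 1)
k=2:  x_2 = 17·17+288·1·1 = 577,  y_2 = 17·1+1·17 = 34
k=3:  x_3 = 17·577+288·1·34 = 19601,  y_3 = 17·34+1·577 = 1155
k=4:  x_4 = 17·19601+288·1·1155 = 665857,  y_4 = 17·1155+1·19601 = 39236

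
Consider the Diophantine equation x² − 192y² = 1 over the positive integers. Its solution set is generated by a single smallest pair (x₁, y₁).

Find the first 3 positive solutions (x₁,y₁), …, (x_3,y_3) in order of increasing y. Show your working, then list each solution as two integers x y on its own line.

√192 = [13; 1,5,1,26, …], period ℓ=4 (even) → k=3
a_0=13:  p_0=13·1+0=13,  q_0=13·0+1=1
a_1=1:  p_1=1·13+1=14,  q_1=1·1+0=1
a_2=5:  p_2=5·14+13=83,  q_2=5·1+1=6
a_3=1:  p_3=1·83+14=97,  q_3=1·6+1=7
(x₁, y₁) = (97, 7);  97² − 192·7² = 1 ✓
k=2:  x_2 = 97·97+192·7·7 = 18817,  y_2 = 97·7+7·97 = 1358
k=3:  x_3 = 97·18817+192·7·1358 = 3650401,  y_3 = 97·1358+7·18817 = 263445

97 7
18817 1358
3650401 263445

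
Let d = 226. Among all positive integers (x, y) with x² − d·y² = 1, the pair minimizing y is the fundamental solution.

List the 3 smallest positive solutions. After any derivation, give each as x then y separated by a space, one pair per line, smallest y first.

451 30
406801 27060
366934051 24408090

d=226: √d = [15; 30] (ℓ=1, odd), read p_1/q_1
i=0: a=15 ⇒ p=15, q=1
i=1: a=30 ⇒ p=451, q=30
fundamental: x₁=451, y₁=30  (since 203401 − 226·900 = 1)
(451+30√226)^2 = 406801 + 27060√226
(451+30√226)^3 = 366934051 + 24408090√226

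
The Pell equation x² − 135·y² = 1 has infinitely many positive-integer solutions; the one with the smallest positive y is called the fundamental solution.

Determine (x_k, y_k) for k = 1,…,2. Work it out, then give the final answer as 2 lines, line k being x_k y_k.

d=135: √d = [11; 1,1,1,1,1,1,1,22] (ℓ=8, even), read p_7/q_7
i=0: a=11 ⇒ p=11, q=1
i=1: a=1 ⇒ p=12, q=1
i=2: a=1 ⇒ p=23, q=2
i=3: a=1 ⇒ p=35, q=3
i=4: a=1 ⇒ p=58, q=5
…
i=6: a=1 ⇒ p=151, q=13
i=7: a=1 ⇒ p=244, q=21
→ (244, 21).  Check: 244²=59536, 135·21²=59535, difference 1.
n=2: (244,21)∘(244,21) = (244·244+135·21·21, 244·21+21·244) = (119071,10248)

244 21
119071 10248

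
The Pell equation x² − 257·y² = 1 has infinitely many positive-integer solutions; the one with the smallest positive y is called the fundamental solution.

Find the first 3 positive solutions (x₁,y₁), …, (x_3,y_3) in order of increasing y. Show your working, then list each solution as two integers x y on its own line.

d=257: √d = [16; 32] (ℓ=1, odd), read p_1/q_1
k=0  a_k=16  p_k/q_k = 16/1
k=1  a_k=32  p_k/q_k = 513/32
→ (513, 32).  Check: 513²=263169, 257·32²=263168, difference 1.
k=2:  x_2 = 513·513+257·32·32 = 526337,  y_2 = 513·32+32·513 = 32832
k=3:  x_3 = 513·526337+257·32·32832 = 540021249,  y_3 = 513·32832+32·526337 = 33685600

513 32
526337 32832
540021249 33685600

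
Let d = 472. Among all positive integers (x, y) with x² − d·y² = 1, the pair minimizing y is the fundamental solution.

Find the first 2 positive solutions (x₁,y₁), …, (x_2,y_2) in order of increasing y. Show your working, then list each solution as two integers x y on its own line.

√472 = [21; 1,2,1,1,1,…,2,1,42, …], period ℓ=14 (even) → k=13
k=0  a_k=21  p_k/q_k = 21/1
…
k=2  a_k=2  p_k/q_k = 65/3
k=3  a_k=1  p_k/q_k = 87/4
…
k=5  a_k=1  p_k/q_k = 239/11
k=6  a_k=4  p_k/q_k = 1108/51
…
k=8  a_k=4  p_k/q_k = 24224/1115
…
k=12  a_k=2  p_k/q_k = 222687/10250
k=13  a_k=1  p_k/q_k = 306917/14127
fundamental: x₁=306917, y₁=14127  (since 94198044889 − 472·199572129 = 1)
(306917+14127√472)^2 = 188396089777 + 8671632918√472

306917 14127
188396089777 8671632918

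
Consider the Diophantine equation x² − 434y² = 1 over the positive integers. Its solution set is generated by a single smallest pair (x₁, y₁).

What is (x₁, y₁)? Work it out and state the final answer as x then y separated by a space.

125 6

[20; 1,4,1,40] for √434; ℓ=4 ⇒ convergent index 3
k=0  a_k=20  p_k/q_k = 20/1
…
k=2  a_k=4  p_k/q_k = 104/5
k=3  a_k=1  p_k/q_k = 125/6
→ (125, 6).  Check: 125²=15625, 434·6²=15624, difference 1.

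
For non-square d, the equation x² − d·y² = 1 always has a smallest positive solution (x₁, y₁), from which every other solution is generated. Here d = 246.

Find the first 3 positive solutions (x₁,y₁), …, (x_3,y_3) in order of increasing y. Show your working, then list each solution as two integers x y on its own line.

√246 → a₀=15, period (1,2,5,1,14,1,5,2,1,30); ℓ=10 even so k=9
k=0  a_k=15  p_k/q_k = 15/1
k=1  a_k=1  p_k/q_k = 16/1
k=2  a_k=2  p_k/q_k = 47/3
k=3  a_k=5  p_k/q_k = 251/16
k=4  a_k=1  p_k/q_k = 298/19
k=5  a_k=14  p_k/q_k = 4423/282
k=6  a_k=1  p_k/q_k = 4721/301
…
k=8  a_k=2  p_k/q_k = 60777/3875
k=9  a_k=1  p_k/q_k = 88805/5662
→ (88805, 5662).  Check: 88805²=7886328025, 246·5662²=7886328024, difference 1.
(88805+5662√246)^2 = 15772656049 + 1005627820√246
(88805+5662√246)^3 = 2801381440774085 + 178609557104538√246

88805 5662
15772656049 1005627820
2801381440774085 178609557104538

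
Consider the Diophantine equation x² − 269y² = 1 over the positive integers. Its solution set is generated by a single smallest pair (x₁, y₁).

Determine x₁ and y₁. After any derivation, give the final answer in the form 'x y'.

[16; 2,2,32] for √269; ℓ=3 ⇒ convergent index 5
i=0: a=16 ⇒ p=16, q=1
i=1: a=2 ⇒ p=33, q=2
…
i=4: a=2 ⇒ p=5396, q=329
i=5: a=2 ⇒ p=13449, q=820
→ (13449, 820).  Check: 13449²=180875601, 269·820²=180875600, difference 1.

13449 820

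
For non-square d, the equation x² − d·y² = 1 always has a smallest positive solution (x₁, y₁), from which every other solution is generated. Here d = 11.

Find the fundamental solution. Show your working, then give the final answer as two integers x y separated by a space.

√11 = [3; 3,6, …], period ℓ=2 (even) → k=1
a_0=3:  p_0=3·1+0=3,  q_0=3·0+1=1
a_1=3:  p_1=3·3+1=10,  q_1=3·1+0=3
(x₁, y₁) = (10, 3);  10² − 11·3² = 1 ✓

10 3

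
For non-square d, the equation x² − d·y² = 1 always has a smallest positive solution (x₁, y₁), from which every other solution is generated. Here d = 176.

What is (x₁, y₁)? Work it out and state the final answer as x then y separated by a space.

√176 = [13; 3,1,3,26, …], period ℓ=4 (even) → k=3
step 0: (13, 1)  from 13·(1,0) + (0,1)
…
step 2: (53, 4)  from 1·(40,3) + (13,1)
step 3: (199, 15)  from 3·(53,4) + (40,3)
→ (199, 15).  Check: 199²=39601, 176·15²=39600, difference 1.

199 15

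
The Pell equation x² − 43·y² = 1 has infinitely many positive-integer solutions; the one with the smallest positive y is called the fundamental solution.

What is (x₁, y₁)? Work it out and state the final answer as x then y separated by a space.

d=43: √d = [6; 1,1,3,1,5,1,3,1,1,12] (ℓ=10, even), read p_9/q_9
a_0=6:  p_0=6·1+0=6,  q_0=6·0+1=1
…
a_7=3:  p_7=3·400+341=1541,  q_7=3·61+52=235
a_8=1:  p_8=1·1541+400=1941,  q_8=1·235+61=296
a_9=1:  p_9=1·1941+1541=3482,  q_9=1·296+235=531
fundamental: x₁=3482, y₁=531  (since 12124324 − 43·281961 = 1)

3482 531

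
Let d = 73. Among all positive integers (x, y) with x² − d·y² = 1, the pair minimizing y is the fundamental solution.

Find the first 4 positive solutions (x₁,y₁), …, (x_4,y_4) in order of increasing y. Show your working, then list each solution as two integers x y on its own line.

2281249 267000
10408194000001 1218186966000
47487364308614281249 5557975596000801000
216661004683313632776000001 25358252540801244373932000

√73 → a₀=8, period (1,1,5,5,1,1,16); ℓ=7 odd so k=13
step 0: (8, 1)  from 8·(1,0) + (0,1)
…
step 2: (17, 2)  from 1·(9,1) + (8,1)
step 3: (94, 11)  from 5·(17,2) + (9,1)
step 4: (487, 57)  from 5·(94,11) + (17,2)
…
step 6: (1068, 125)  from 1·(581,68) + (487,57)
step 7: (17669, 2068)  from 16·(1068,125) + (581,68)
step 8: (18737, 2193)  from 1·(17669,2068) + (1068,125)
step 9: (36406, 4261)  from 1·(18737,2193) + (17669,2068)
…
step 11: (1040241, 121751)  from 5·(200767,23498) + (36406,4261)
step 12: (1241008, 145249)  from 1·(1040241,121751) + (200767,23498)
step 13: (2281249, 267000)  from 1·(1241008,145249) + (1040241,121751)
(x₁, y₁) = (2281249, 267000);  2281249² − 73·267000² = 1 ✓
n=2: (2281249,267000)∘(2281249,267000) = (2281249·2281249+73·267000·267000, 2281249·267000+267000·2281249) = (10408194000001,1218186966000)
n=3: (10408194000001,1218186966000)∘(2281249,267000) = (2281249·10408194000001+73·267000·1218186966000, 2281249·1218186966000+267000·10408194000001) = (47487364308614281249,5557975596000801000)
n=4: (47487364308614281249,5557975596000801000)∘(2281249,267000) = (2281249·47487364308614281249+73·267000·5557975596000801000, 2281249·5557975596000801000+267000·47487364308614281249) = (216661004683313632776000001,25358252540801244373932000)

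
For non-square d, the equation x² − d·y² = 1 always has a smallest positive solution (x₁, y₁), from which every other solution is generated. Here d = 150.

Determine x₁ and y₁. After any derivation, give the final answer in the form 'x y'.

[12; 4,24] for √150; ℓ=2 ⇒ convergent index 1
i=0: a=12 ⇒ p=12, q=1
i=1: a=4 ⇒ p=49, q=4
→ (49, 4).  Check: 49²=2401, 150·4²=2400, difference 1.

49 4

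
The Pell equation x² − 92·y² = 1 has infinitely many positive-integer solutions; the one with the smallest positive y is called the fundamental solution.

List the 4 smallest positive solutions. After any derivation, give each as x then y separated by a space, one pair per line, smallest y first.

1151 120
2649601 276240
6099380351 635904360
14040770918401 1463851560480

[9; 1,1,2,4,2,1,1,18] for √92; ℓ=8 ⇒ convergent index 7
k=0  a_k=9  p_k/q_k = 9/1
…
k=6  a_k=1  p_k/q_k = 681/71
k=7  a_k=1  p_k/q_k = 1151/120
(x₁, y₁) = (1151, 120);  1151² − 92·120² = 1 ✓
k=2:  x_2 = 1151·1151+92·120·120 = 2649601,  y_2 = 1151·120+120·1151 = 276240
k=3:  x_3 = 1151·2649601+92·120·276240 = 6099380351,  y_3 = 1151·276240+120·2649601 = 635904360
k=4:  x_4 = 1151·6099380351+92·120·635904360 = 14040770918401,  y_4 = 1151·635904360+120·6099380351 = 1463851560480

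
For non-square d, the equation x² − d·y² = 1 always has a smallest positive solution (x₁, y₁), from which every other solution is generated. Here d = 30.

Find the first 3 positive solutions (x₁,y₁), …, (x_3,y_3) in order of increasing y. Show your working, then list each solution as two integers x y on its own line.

11 2
241 44
5291 966

√30 = [5; 2,10, …], period ℓ=2 (even) → k=1
i=0: a=5 ⇒ p=5, q=1
i=1: a=2 ⇒ p=11, q=2
→ (11, 2).  Check: 11²=121, 30·2²=120, difference 1.
k=2:  x_2 = 11·11+30·2·2 = 241,  y_2 = 11·2+2·11 = 44
k=3:  x_3 = 11·241+30·2·44 = 5291,  y_3 = 11·44+2·241 = 966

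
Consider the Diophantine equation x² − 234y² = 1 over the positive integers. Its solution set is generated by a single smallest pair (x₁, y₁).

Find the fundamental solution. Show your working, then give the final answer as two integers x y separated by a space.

5201 340

[15; 3,2,1,2,1,2,3,30] for √234; ℓ=8 ⇒ convergent index 7
step 0: (15, 1)  from 15·(1,0) + (0,1)
step 1: (46, 3)  from 3·(15,1) + (1,0)
step 2: (107, 7)  from 2·(46,3) + (15,1)
…
step 4: (413, 27)  from 2·(153,10) + (107,7)
step 5: (566, 37)  from 1·(413,27) + (153,10)
step 6: (1545, 101)  from 2·(566,37) + (413,27)
step 7: (5201, 340)  from 3·(1545,101) + (566,37)
→ (5201, 340).  Check: 5201²=27050401, 234·340²=27050400, difference 1.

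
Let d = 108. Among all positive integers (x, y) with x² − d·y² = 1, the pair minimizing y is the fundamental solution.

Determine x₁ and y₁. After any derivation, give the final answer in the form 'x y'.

1351 130

√108 → a₀=10, period (2,1,1,4,1,1,2,20); ℓ=8 even so k=7
a_0=10:  p_0=10·1+0=10,  q_0=10·0+1=1
a_1=2:  p_1=2·10+1=21,  q_1=2·1+0=2
a_2=1:  p_2=1·21+10=31,  q_2=1·2+1=3
a_3=1:  p_3=1·31+21=52,  q_3=1·3+2=5
a_4=4:  p_4=4·52+31=239,  q_4=4·5+3=23
a_5=1:  p_5=1·239+52=291,  q_5=1·23+5=28
a_6=1:  p_6=1·291+239=530,  q_6=1·28+23=51
a_7=2:  p_7=2·530+291=1351,  q_7=2·51+28=130
fundamental: x₁=1351, y₁=130  (since 1825201 − 108·16900 = 1)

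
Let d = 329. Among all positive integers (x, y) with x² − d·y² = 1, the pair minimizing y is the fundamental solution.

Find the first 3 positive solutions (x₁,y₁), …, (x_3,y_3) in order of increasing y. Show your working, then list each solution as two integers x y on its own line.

2376415 131016
11294696504449 622696775280
53681772387237964255 2959571914453911384

[18; 7,4,2,1,1,4,1,1,2,4,7,36] for √329; ℓ=12 ⇒ convergent index 11
a_0=18:  p_0=18·1+0=18,  q_0=18·0+1=1
a_1=7:  p_1=7·18+1=127,  q_1=7·1+0=7
…
a_3=2:  p_3=2·526+127=1179,  q_3=2·29+7=65
…
a_5=1:  p_5=1·1705+1179=2884,  q_5=1·94+65=159
…
a_10=4:  p_10=4·74857+29366=328794,  q_10=4·4127+1619=18127
a_11=7:  p_11=7·328794+74857=2376415,  q_11=7·18127+4127=131016
→ (2376415, 131016).  Check: 2376415²=5647348252225, 329·131016²=5647348252224, difference 1.
(2376415+131016√329)^2 = 11294696504449 + 622696775280√329
(2376415+131016√329)^3 = 53681772387237964255 + 2959571914453911384√329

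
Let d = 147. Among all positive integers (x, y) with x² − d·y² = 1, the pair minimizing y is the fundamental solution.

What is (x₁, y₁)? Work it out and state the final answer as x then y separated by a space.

97 8

√147 = [12; 8,24, …], period ℓ=2 (even) → k=1
i=0: a=12 ⇒ p=12, q=1
i=1: a=8 ⇒ p=97, q=8
fundamental: x₁=97, y₁=8  (since 9409 − 147·64 = 1)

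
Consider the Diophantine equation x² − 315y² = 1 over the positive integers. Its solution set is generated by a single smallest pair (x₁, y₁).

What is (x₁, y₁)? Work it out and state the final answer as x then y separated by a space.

[17; 1,2,1,34] for √315; ℓ=4 ⇒ convergent index 3
i=0: a=17 ⇒ p=17, q=1
i=1: a=1 ⇒ p=18, q=1
i=2: a=2 ⇒ p=53, q=3
i=3: a=1 ⇒ p=71, q=4
→ (71, 4).  Check: 71²=5041, 315·4²=5040, difference 1.

71 4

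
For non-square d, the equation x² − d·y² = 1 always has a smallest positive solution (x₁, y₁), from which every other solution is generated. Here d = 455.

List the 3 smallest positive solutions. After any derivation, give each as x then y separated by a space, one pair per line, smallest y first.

64 3
8191 384
1048384 49149

[21; 3,42] for √455; ℓ=2 ⇒ convergent index 1
k=0  a_k=21  p_k/q_k = 21/1
k=1  a_k=3  p_k/q_k = 64/3
fundamental: x₁=64, y₁=3  (since 4096 − 455·9 = 1)
(64+3√455)^2 = 8191 + 384√455
(64+3√455)^3 = 1048384 + 49149√455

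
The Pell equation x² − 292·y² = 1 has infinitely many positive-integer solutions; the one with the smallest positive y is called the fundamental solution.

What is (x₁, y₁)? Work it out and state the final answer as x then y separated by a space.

2281249 133500

√292 = [17; 11,2,1,3,8,3,1,2,11,34, …], period ℓ=10 (even) → k=9
a_0=17:  p_0=17·1+0=17,  q_0=17·0+1=1
a_1=11:  p_1=11·17+1=188,  q_1=11·1+0=11
…
a_3=1:  p_3=1·393+188=581,  q_3=1·23+11=34
…
a_6=3:  p_6=3·17669+2136=55143,  q_6=3·1034+125=3227
…
a_8=2:  p_8=2·72812+55143=200767,  q_8=2·4261+3227=11749
a_9=11:  p_9=11·200767+72812=2281249,  q_9=11·11749+4261=133500
(x₁, y₁) = (2281249, 133500);  2281249² − 292·133500² = 1 ✓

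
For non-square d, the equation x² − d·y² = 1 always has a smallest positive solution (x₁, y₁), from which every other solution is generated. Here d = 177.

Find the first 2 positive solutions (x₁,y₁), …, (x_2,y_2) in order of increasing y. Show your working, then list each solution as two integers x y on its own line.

62423 4692
7793261857 585777432

[13; 3,3,2,8,2,3,3,26] for √177; ℓ=8 ⇒ convergent index 7
a_0=13:  p_0=13·1+0=13,  q_0=13·0+1=1
…
a_4=8:  p_4=8·306+133=2581,  q_4=8·23+10=194
…
a_6=3:  p_6=3·5468+2581=18985,  q_6=3·411+194=1427
a_7=3:  p_7=3·18985+5468=62423,  q_7=3·1427+411=4692
fundamental: x₁=62423, y₁=4692  (since 3896630929 − 177·22014864 = 1)
(x_2, y_2) = (62423·62423 + 177·4692·4692, 62423·4692 + 4692·62423) = (7793261857, 585777432)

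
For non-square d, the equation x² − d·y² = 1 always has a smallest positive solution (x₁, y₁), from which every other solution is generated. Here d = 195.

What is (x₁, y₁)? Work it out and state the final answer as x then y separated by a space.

√195 → a₀=13, period (1,26); ℓ=2 even so k=1
i=0: a=13 ⇒ p=13, q=1
i=1: a=1 ⇒ p=14, q=1
(x₁, y₁) = (14, 1);  14² − 195·1² = 1 ✓

14 1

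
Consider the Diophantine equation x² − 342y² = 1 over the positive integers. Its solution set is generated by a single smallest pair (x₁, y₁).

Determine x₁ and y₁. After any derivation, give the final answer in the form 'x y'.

37 2

√342 = [18; 2,36, …], period ℓ=2 (even) → k=1
a_0=18:  p_0=18·1+0=18,  q_0=18·0+1=1
a_1=2:  p_1=2·18+1=37,  q_1=2·1+0=2
(x₁, y₁) = (37, 2);  37² − 342·2² = 1 ✓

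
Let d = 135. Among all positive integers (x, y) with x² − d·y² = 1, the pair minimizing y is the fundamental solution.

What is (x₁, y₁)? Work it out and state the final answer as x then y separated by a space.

244 21

√135 = [11; 1,1,1,1,1,1,1,22, …], period ℓ=8 (even) → k=7
a_0=11:  p_0=11·1+0=11,  q_0=11·0+1=1
a_1=1:  p_1=1·11+1=12,  q_1=1·1+0=1
a_2=1:  p_2=1·12+11=23,  q_2=1·1+1=2
…
a_4=1:  p_4=1·35+23=58,  q_4=1·3+2=5
a_5=1:  p_5=1·58+35=93,  q_5=1·5+3=8
a_6=1:  p_6=1·93+58=151,  q_6=1·8+5=13
a_7=1:  p_7=1·151+93=244,  q_7=1·13+8=21
→ (244, 21).  Check: 244²=59536, 135·21²=59535, difference 1.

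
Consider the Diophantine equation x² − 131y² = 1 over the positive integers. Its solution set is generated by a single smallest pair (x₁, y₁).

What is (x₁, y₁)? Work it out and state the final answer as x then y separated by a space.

[11; 2,4,11,4,2,22] for √131; ℓ=6 ⇒ convergent index 5
a_0=11:  p_0=11·1+0=11,  q_0=11·0+1=1
a_1=2:  p_1=2·11+1=23,  q_1=2·1+0=2
…
a_3=11:  p_3=11·103+23=1156,  q_3=11·9+2=101
a_4=4:  p_4=4·1156+103=4727,  q_4=4·101+9=413
a_5=2:  p_5=2·4727+1156=10610,  q_5=2·413+101=927
fundamental: x₁=10610, y₁=927  (since 112572100 − 131·859329 = 1)

10610 927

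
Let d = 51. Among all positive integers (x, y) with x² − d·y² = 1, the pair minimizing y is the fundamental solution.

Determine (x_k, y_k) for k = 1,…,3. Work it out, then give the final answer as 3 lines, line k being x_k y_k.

√51 = [7; 7,14, …], period ℓ=2 (even) → k=1
a_0=7:  p_0=7·1+0=7,  q_0=7·0+1=1
a_1=7:  p_1=7·7+1=50,  q_1=7·1+0=7
→ (50, 7).  Check: 50²=2500, 51·7²=2499, difference 1.
n=2: (50,7)∘(50,7) = (50·50+51·7·7, 50·7+7·50) = (4999,700)
n=3: (4999,700)∘(50,7) = (50·4999+51·7·700, 50·700+7·4999) = (499850,69993)

50 7
4999 700
499850 69993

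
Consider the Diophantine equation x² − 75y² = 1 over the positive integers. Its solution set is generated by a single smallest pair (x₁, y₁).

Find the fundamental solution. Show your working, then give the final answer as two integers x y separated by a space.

√75 = [8; 1,1,1,16, …], period ℓ=4 (even) → k=3
i=0: a=8 ⇒ p=8, q=1
i=1: a=1 ⇒ p=9, q=1
i=2: a=1 ⇒ p=17, q=2
i=3: a=1 ⇒ p=26, q=3
(x₁, y₁) = (26, 3);  26² − 75·3² = 1 ✓

26 3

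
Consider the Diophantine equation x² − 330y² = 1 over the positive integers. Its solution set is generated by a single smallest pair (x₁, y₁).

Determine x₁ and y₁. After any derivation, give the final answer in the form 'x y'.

√330 = [18; 6,36, …], period ℓ=2 (even) → k=1
i=0: a=18 ⇒ p=18, q=1
i=1: a=6 ⇒ p=109, q=6
→ (109, 6).  Check: 109²=11881, 330·6²=11880, difference 1.

109 6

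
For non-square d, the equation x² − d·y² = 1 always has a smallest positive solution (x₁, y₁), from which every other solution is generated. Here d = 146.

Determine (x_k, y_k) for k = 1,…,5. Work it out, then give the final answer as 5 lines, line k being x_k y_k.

145 12
42049 3480
12194065 1009188
3536236801 292661040
1025496478225 84870692412

[12; 12,24] for √146; ℓ=2 ⇒ convergent index 1
k=0  a_k=12  p_k/q_k = 12/1
k=1  a_k=12  p_k/q_k = 145/12
fundamental: x₁=145, y₁=12  (since 21025 − 146·144 = 1)
(145+12√146)^2 = 42049 + 3480√146
(145+12√146)^3 = 12194065 + 1009188√146
(145+12√146)^4 = 3536236801 + 292661040√146
(145+12√146)^5 = 1025496478225 + 84870692412√146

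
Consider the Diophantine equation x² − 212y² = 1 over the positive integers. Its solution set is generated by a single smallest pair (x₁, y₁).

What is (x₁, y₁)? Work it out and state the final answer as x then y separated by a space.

66249 4550

√212 = [14; 1,1,3,1,1,…,1,1,28, …], period ℓ=14 (even) → k=13
k=0  a_k=14  p_k/q_k = 14/1
k=1  a_k=1  p_k/q_k = 15/1
…
k=5  a_k=1  p_k/q_k = 233/16
…
k=8  a_k=1  p_k/q_k = 2781/191
…
k=11  a_k=3  p_k/q_k = 29135/2001
k=12  a_k=1  p_k/q_k = 37114/2549
k=13  a_k=1  p_k/q_k = 66249/4550
fundamental: x₁=66249, y₁=4550  (since 4388930001 − 212·20702500 = 1)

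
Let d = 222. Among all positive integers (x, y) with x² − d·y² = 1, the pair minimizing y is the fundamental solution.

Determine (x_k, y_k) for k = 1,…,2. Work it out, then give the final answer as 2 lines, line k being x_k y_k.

d=222: √d = [14; 1,8,1,28] (ℓ=4, even), read p_3/q_3
step 0: (14, 1)  from 14·(1,0) + (0,1)
step 1: (15, 1)  from 1·(14,1) + (1,0)
step 2: (134, 9)  from 8·(15,1) + (14,1)
step 3: (149, 10)  from 1·(134,9) + (15,1)
fundamental: x₁=149, y₁=10  (since 22201 − 222·100 = 1)
n=2: (149,10)∘(149,10) = (149·149+222·10·10, 149·10+10·149) = (44401,2980)

149 10
44401 2980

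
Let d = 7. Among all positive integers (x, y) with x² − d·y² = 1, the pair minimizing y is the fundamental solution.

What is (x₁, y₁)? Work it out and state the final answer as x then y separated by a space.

8 3

[2; 1,1,1,4] for √7; ℓ=4 ⇒ convergent index 3
k=0  a_k=2  p_k/q_k = 2/1
…
k=2  a_k=1  p_k/q_k = 5/2
k=3  a_k=1  p_k/q_k = 8/3
→ (8, 3).  Check: 8²=64, 7·3²=63, difference 1.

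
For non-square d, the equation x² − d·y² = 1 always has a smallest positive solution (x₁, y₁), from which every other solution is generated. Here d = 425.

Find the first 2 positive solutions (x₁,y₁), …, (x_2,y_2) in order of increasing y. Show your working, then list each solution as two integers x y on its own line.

143649 6968
41270070401 2001892464

√425 = [20; 1,1,1,1,1,1,40, …], period ℓ=7 (odd) → k=13
a_0=20:  p_0=20·1+0=20,  q_0=20·0+1=1
a_1=1:  p_1=1·20+1=21,  q_1=1·1+0=1
a_2=1:  p_2=1·21+20=41,  q_2=1·1+1=2
…
a_7=40:  p_7=40·268+165=10885,  q_7=40·13+8=528
a_8=1:  p_8=1·10885+268=11153,  q_8=1·528+13=541
…
a_10=1:  p_10=1·22038+11153=33191,  q_10=1·1069+541=1610
a_11=1:  p_11=1·33191+22038=55229,  q_11=1·1610+1069=2679
a_12=1:  p_12=1·55229+33191=88420,  q_12=1·2679+1610=4289
a_13=1:  p_13=1·88420+55229=143649,  q_13=1·4289+2679=6968
fundamental: x₁=143649, y₁=6968  (since 20635035201 − 425·48553024 = 1)
n=2: (143649,6968)∘(143649,6968) = (143649·143649+425·6968·6968, 143649·6968+6968·143649) = (41270070401,2001892464)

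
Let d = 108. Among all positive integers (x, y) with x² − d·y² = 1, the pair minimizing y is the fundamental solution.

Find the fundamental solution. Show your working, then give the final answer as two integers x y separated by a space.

1351 130

d=108: √d = [10; 2,1,1,4,1,1,2,20] (ℓ=8, even), read p_7/q_7
step 0: (10, 1)  from 10·(1,0) + (0,1)
step 1: (21, 2)  from 2·(10,1) + (1,0)
…
step 3: (52, 5)  from 1·(31,3) + (21,2)
…
step 5: (291, 28)  from 1·(239,23) + (52,5)
step 6: (530, 51)  from 1·(291,28) + (239,23)
step 7: (1351, 130)  from 2·(530,51) + (291,28)
→ (1351, 130).  Check: 1351²=1825201, 108·130²=1825200, difference 1.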